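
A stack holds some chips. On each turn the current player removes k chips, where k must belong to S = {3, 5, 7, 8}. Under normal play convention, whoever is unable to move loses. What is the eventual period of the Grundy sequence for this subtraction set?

G(0) = 0
G(1) = mex{} = 0
G(2) = mex{} = 0
G(3) = mex{0} = 1
G(4) = mex{0} = 1
G(5) = mex{0,0} = 1
G(6) = mex{1,0} = 2
G(7) = mex{1,0,0} = 2
G(8) = mex{1,1,0,0} = 2
G(9) = mex{2,1,0,0} = 3
G(10) = mex{2,1,1,0} = 3
G(11) = mex{2,2,1,1} = 0
G(12) = mex{3,2,1,1} = 0
G(13) = mex{3,2,2,1} = 0
G(14) = mex{0,3,2,2} = 1
G(15) = mex{0,3,2,2} = 1
G(16) = mex{0,0,3,2} = 1
G(17) = mex{1,0,3,3} = 2
G(18) = mex{1,0,0,3} = 2
G(19) = mex{1,1,0,0} = 2
G(20) = mex{2,1,0,0} = 3
G(21) = mex{2,1,1,0} = 3
G(22) = mex{2,2,1,1} = 0
G(23) = mex{3,2,1,1} = 0
G(n+11) = G(n) holds for n = 0,…,7 (a full window of length max(S) = 8), so the sequence is purely periodic with period 11.

11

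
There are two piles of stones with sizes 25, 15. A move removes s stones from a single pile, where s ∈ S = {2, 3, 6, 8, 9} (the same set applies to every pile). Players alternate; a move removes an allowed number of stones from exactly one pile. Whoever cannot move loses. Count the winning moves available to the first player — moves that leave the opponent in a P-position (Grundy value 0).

All piles use S = {2, 3, 6, 8, 9}:
G(0) = 0
G(1) = mex{} = 0
G(2) = mex{0} = 1
G(3) = mex{0,0} = 1
G(4) = mex{1,0} = 2
G(5) = mex{1,1} = 0
G(6) = mex{2,1,0} = 3
G(7) = mex{0,2,0} = 1
G(8) = mex{3,0,1,0} = 2
G(9) = mex{1,3,1,0,0} = 2
G(10) = mex{2,1,2,1,0} = 3
G(11) = mex{2,2,0,1,1} = 3
G(12) = mex{3,2,3,2,1} = 0
G(13) = mex{3,3,1,0,2} = 4
G(14) = mex{0,3,2,3,0} = 1
G(15) = mex{4,0,2,1,3} = 5
G(16) = mex{1,4,3,2,1} = 0
G(17) = mex{5,1,3,2,2} = 0
G(18) = mex{0,5,0,3,2} = 1
G(19) = mex{0,0,4,3,3} = 1
G(20) = mex{1,0,1,0,3} = 2
G(21) = mex{1,1,5,4,0} = 2
G(22) = mex{2,1,0,1,4} = 3
G(23) = mex{2,2,0,5,1} = 3
G(24) = mex{3,2,1,0,5} = 4
G(25) = mex{3,3,1,0,0} = 2
Pile A: G(25) = 2.
Pile B: G(15) = 5.
Combined Grundy value = 2 ⊕ 5 = 7.
A winning move leaves total XOR = 0, i.e. changes one component's Grundy value g to g ⊕ X where X is the current total.
Pile A: need g' = 2⊕7 = 5. Options: 25−2→G=3, 25−3→G=3, 25−6→G=1, 25−8→G=0, 25−9→G=0. Hits: 0.
Pile B: need g' = 5⊕7 = 2. Options: 15−2→G=4, 15−3→G=0, 15−6→G=2, 15−8→G=1, 15−9→G=3. Hits: 1.

1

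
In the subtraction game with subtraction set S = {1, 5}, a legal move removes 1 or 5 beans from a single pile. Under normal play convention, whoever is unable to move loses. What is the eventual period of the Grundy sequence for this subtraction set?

2

G(0) = 0
G(1) = mex{0} = 1
G(2) = mex{1} = 0
G(3) = mex{0} = 1
G(4) = mex{1} = 0
G(5) = mex{0,0} = 1
G(6) = mex{1,1} = 0
G(7) = mex{0,0} = 1
G(8) = mex{1,1} = 0
G(9) = mex{0,0} = 1
G(10) = mex{1,1} = 0
G(11) = mex{0,0} = 1
G(12) = mex{1,1} = 0
G(13) = mex{0,0} = 1
G(14) = mex{1,1} = 0
G(n+2) = G(n) holds for n = 0,…,4 (a full window of length max(S) = 5), so the sequence is purely periodic with period 2.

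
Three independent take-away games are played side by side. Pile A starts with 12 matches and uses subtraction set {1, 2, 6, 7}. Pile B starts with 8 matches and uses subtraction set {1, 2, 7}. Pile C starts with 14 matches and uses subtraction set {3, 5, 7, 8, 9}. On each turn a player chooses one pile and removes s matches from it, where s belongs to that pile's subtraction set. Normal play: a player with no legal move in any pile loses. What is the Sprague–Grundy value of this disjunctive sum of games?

3

Pile A, S = {1, 2, 6, 7}:
G(0) = 0
G(1) = mex{0} = 1
G(2) = mex{1,0} = 2
G(3) = mex{2,1} = 0
G(4) = mex{0,2} = 1
G(5) = mex{1,0} = 2
G(6) = mex{2,1,0} = 3
G(7) = mex{3,2,1,0} = 4
G(8) = mex{4,3,2,1} = 0
G(9) = mex{0,4,0,2} = 1
G(10) = mex{1,0,1,0} = 2
G(11) = mex{2,1,2,1} = 0
G(12) = mex{0,2,3,2} = 1
G_A(12) = 1.
Pile B, S = {1, 2, 7}:
n : 0 1 2 3 4 5 6 7 8
G : 0 1 2 0 1 2 0 1 2
G_B(8) = 2.
Pile C, S = {3, 5, 7, 8, 9}:
n :  0  1  2  3  4  5  6  7  8  9 10 11 12 13 14
G :  0  0  0  1  1  1  2  2  2  3  3  3  0  0  0
G_C(14) = 0.
Combined Grundy value = 1 ⊕ 2 ⊕ 0 = 3.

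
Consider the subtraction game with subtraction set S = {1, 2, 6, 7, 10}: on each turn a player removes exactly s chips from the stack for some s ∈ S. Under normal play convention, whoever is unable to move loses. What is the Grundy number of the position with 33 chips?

1

n :  0  1  2  3  4  5  6  7  8  9 10 11 12 13 14 15 16 17 18 19 20 21 22 23 24 25 26 27 28 29 30 31 32 33
G :  0  1  2  0  1  2  3  4  0  1  2  0  1  2  3  4  0  1  2  0  1  2  3  4  0  1  2  0  1  2  3  4  0  1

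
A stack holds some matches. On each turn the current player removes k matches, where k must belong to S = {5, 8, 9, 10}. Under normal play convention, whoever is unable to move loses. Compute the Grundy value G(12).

G(0) = 0
G(1) = mex{} = 0
G(2) = mex{} = 0
G(3) = mex{} = 0
G(4) = mex{} = 0
G(5) = mex{0} = 1
G(6) = mex{0} = 1
G(7) = mex{0} = 1
G(8) = mex{0,0} = 1
G(9) = mex{0,0,0} = 1
G(10) = mex{1,0,0,0} = 2
G(11) = mex{1,0,0,0} = 2
G(12) = mex{1,0,0,0} = 2

2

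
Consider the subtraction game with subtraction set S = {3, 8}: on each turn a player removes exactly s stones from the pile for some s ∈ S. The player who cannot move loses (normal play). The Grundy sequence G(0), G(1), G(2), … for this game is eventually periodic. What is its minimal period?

G(0) = 0
G(1) = mex{} = 0
G(2) = mex{} = 0
G(3) = mex{0} = 1
G(4) = mex{0} = 1
G(5) = mex{0} = 1
G(6) = mex{1} = 0
G(7) = mex{1} = 0
G(8) = mex{1,0} = 2
G(9) = mex{0,0} = 1
G(10) = mex{0,0} = 1
G(11) = mex{2,1} = 0
G(12) = mex{1,1} = 0
G(13) = mex{1,1} = 0
G(14) = mex{0,0} = 1
G(15) = mex{0,0} = 1
G(16) = mex{0,2} = 1
G(17) = mex{1,1} = 0
G(18) = mex{1,1} = 0
G(19) = mex{1,0} = 2
G(20) = mex{0,0} = 1
G(21) = mex{0,0} = 1
G(22) = mex{2,1} = 0
G(23) = mex{1,1} = 0
G(n+11) = G(n) holds for n = 0,…,7 (a full window of length max(S) = 8), so the sequence is purely periodic with period 11.

11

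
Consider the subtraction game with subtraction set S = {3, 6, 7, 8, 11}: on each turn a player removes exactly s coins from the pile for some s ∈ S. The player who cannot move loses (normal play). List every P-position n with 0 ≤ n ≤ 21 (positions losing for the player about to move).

G(0) = 0
G(1) = mex{} = 0
G(2) = mex{} = 0
G(3) = mex{0} = 1
G(4) = mex{0} = 1
G(5) = mex{0} = 1
G(6) = mex{1,0} = 2
G(7) = mex{1,0,0} = 2
G(8) = mex{1,0,0,0} = 2
G(9) = mex{2,1,0,0} = 3
G(10) = mex{2,1,1,0} = 3
G(11) = mex{2,1,1,1,0} = 3
G(12) = mex{3,2,1,1,0} = 4
G(13) = mex{3,2,2,1,0} = 4
G(14) = mex{3,2,2,2,1} = 0
G(15) = mex{4,3,2,2,1} = 0
G(16) = mex{4,3,3,2,1} = 0
G(17) = mex{0,3,3,3,2} = 1
G(18) = mex{0,4,3,3,2} = 1
G(19) = mex{0,4,4,3,2} = 1
G(20) = mex{1,0,4,4,3} = 2
G(21) = mex{1,0,0,4,3} = 2
P-positions are exactly the n with G(n) = 0.

0, 1, 2, 14, 15, 16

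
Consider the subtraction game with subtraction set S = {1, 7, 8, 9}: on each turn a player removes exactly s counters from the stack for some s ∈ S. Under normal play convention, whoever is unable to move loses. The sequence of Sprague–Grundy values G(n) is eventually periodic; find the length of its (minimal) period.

G(0) = 0
G(1) = mex{0} = 1
G(2) = mex{1} = 0
G(3) = mex{0} = 1
G(4) = mex{1} = 0
G(5) = mex{0} = 1
G(6) = mex{1} = 0
G(7) = mex{0,0} = 1
G(8) = mex{1,1,0} = 2
G(9) = mex{2,0,1,0} = 3
G(10) = mex{3,1,0,1} = 2
G(11) = mex{2,0,1,0} = 3
G(12) = mex{3,1,0,1} = 2
G(13) = mex{2,0,1,0} = 3
G(14) = mex{3,1,0,1} = 2
G(15) = mex{2,2,1,0} = 3
G(16) = mex{3,3,2,1} = 0
G(17) = mex{0,2,3,2} = 1
G(18) = mex{1,3,2,3} = 0
G(19) = mex{0,2,3,2} = 1
G(20) = mex{1,3,2,3} = 0
G(21) = mex{0,2,3,2} = 1
G(22) = mex{1,3,2,3} = 0
G(23) = mex{0,0,3,2} = 1
G(24) = mex{1,1,0,3} = 2
G(25) = mex{2,0,1,0} = 3
G(26) = mex{3,1,0,1} = 2
G(27) = mex{2,0,1,0} = 3
G(28) = mex{3,1,0,1} = 2
G(29) = mex{2,0,1,0} = 3
G(30) = mex{3,1,0,1} = 2
G(31) = mex{2,2,1,0} = 3
G(32) = mex{3,3,2,1} = 0
G(33) = mex{0,2,3,2} = 1
G(n+16) = G(n) holds for n = 0,…,8 (a full window of length max(S) = 9), so the sequence is purely periodic with period 16.

16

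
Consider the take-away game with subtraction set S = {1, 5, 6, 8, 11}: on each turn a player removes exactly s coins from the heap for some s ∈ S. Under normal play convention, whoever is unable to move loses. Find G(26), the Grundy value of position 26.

n :  0  1  2  3  4  5  6  7  8  9 10 11 12 13 14 15 16 17 18 19 20 21 22 23 24 25 26
G :  0  1  0  1  0  1  2  3  2  3  2  3  4  5  0  1  0  1  0  1  2  3  2  3  2  3  4

4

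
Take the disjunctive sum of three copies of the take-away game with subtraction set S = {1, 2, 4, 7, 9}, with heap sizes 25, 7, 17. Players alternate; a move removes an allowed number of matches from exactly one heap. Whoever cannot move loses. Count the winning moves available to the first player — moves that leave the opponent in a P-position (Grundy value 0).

6

All heaps use S = {1, 2, 4, 7, 9}:
n :  0  1  2  3  4  5  6  7  8  9 10 11 12 13 14 15 16 17 18 19 20 21 22 23 24 25
G :  0  1  2  0  1  2  0  1  2  3  4  0  1  2  0  1  2  0  1  2  3  4  0  1  2  0
Heap A: G(25) = 0.
Heap B: G(7) = 1.
Heap C: G(17) = 0.
Combined Grundy value = 0 ⊕ 1 ⊕ 0 = 1.
A winning move leaves total XOR = 0, i.e. changes one component's Grundy value g to g ⊕ X where X is the current total.
Heap A: need g' = 0⊕1 = 1. Options: 25−1→G=2, 25−2→G=1, 25−4→G=4, 25−7→G=1, 25−9→G=2. Hits: 2.
Heap B: need g' = 1⊕1 = 0. Options: 7−1→G=0, 7−2→G=2, 7−4→G=0, 7−7→G=0. Hits: 3.
Heap C: need g' = 0⊕1 = 1. Options: 17−1→G=2, 17−2→G=1, 17−4→G=2, 17−7→G=4, 17−9→G=2. Hits: 1.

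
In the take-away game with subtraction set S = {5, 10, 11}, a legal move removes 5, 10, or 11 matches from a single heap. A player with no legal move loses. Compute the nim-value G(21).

n :  0  1  2  3  4  5  6  7  8  9 10 11 12 13 14 15 16 17 18 19 20 21
G :  0  0  0  0  0  1  1  1  1  1  2  2  2  2  2  3  0  0  0  0  0  1

1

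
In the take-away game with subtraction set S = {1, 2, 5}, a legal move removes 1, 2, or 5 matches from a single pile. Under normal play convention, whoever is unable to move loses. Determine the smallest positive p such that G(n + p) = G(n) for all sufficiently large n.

n :  0  1  2  3  4  5  6  7  8  9 10 11 12 13 14
G :  0  1  2  0  1  2  0  1  2  0  1  2  0  1  2
G(n+3) = G(n) holds for n = 0,…,4 (a full window of length max(S) = 5), so the sequence is purely periodic with period 3.

3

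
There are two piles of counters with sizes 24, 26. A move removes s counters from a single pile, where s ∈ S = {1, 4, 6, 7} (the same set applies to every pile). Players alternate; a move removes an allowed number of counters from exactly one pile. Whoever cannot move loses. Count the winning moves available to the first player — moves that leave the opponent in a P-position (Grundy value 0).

All piles use S = {1, 4, 6, 7}:
G(0) = 0
G(1) = mex{0} = 1
G(2) = mex{1} = 0
G(3) = mex{0} = 1
G(4) = mex{1,0} = 2
G(5) = mex{2,1} = 0
G(6) = mex{0,0,0} = 1
G(7) = mex{1,1,1,0} = 2
G(8) = mex{2,2,0,1} = 3
G(9) = mex{3,0,1,0} = 2
G(10) = mex{2,1,2,1} = 0
G(11) = mex{0,2,0,2} = 1
G(12) = mex{1,3,1,0} = 2
G(13) = mex{2,2,2,1} = 0
G(14) = mex{0,0,3,2} = 1
G(15) = mex{1,1,2,3} = 0
G(16) = mex{0,2,0,2} = 1
G(17) = mex{1,0,1,0} = 2
G(18) = mex{2,1,2,1} = 0
G(19) = mex{0,0,0,2} = 1
G(20) = mex{1,1,1,0} = 2
G(21) = mex{2,2,0,1} = 3
G(22) = mex{3,0,1,0} = 2
G(23) = mex{2,1,2,1} = 0
G(24) = mex{0,2,0,2} = 1
G(25) = mex{1,3,1,0} = 2
G(26) = mex{2,2,2,1} = 0
Pile A: G(24) = 1.
Pile B: G(26) = 0.
Combined Grundy value = 1 ⊕ 0 = 1.
A winning move leaves total XOR = 0, i.e. changes one component's Grundy value g to g ⊕ X where X is the current total.
Pile A: need g' = 1⊕1 = 0. Options: 24−1→G=0, 24−4→G=2, 24−6→G=0, 24−7→G=2. Hits: 2.
Pile B: need g' = 0⊕1 = 1. Options: 26−1→G=2, 26−4→G=2, 26−6→G=2, 26−7→G=1. Hits: 1.

3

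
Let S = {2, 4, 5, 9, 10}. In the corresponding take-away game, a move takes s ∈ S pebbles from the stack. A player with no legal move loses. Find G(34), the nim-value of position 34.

3

G(0) = 0
G(1) = mex{} = 0
G(2) = mex{0} = 1
G(3) = mex{0} = 1
G(4) = mex{1,0} = 2
G(5) = mex{1,0,0} = 2
G(6) = mex{2,1,0} = 3
G(7) = mex{2,1,1} = 0
G(8) = mex{3,2,1} = 0
G(9) = mex{0,2,2,0} = 1
G(10) = mex{0,3,2,0,0} = 1
G(11) = mex{1,0,3,1,0} = 2
G(12) = mex{1,0,0,1,1} = 2
G(13) = mex{2,1,0,2,1} = 3
G(14) = mex{2,1,1,2,2} = 0
G(15) = mex{3,2,1,3,2} = 0
G(16) = mex{0,2,2,0,3} = 1
G(17) = mex{0,3,2,0,0} = 1
G(18) = mex{1,0,3,1,0} = 2
G(19) = mex{1,0,0,1,1} = 2
G(20) = mex{2,1,0,2,1} = 3
G(21) = mex{2,1,1,2,2} = 0
G(22) = mex{3,2,1,3,2} = 0
G(23) = mex{0,2,2,0,3} = 1
G(24) = mex{0,3,2,0,0} = 1
G(25) = mex{1,0,3,1,0} = 2
G(26) = mex{1,0,0,1,1} = 2
G(27) = mex{2,1,0,2,1} = 3
G(28) = mex{2,1,1,2,2} = 0
G(29) = mex{3,2,1,3,2} = 0
G(30) = mex{0,2,2,0,3} = 1
G(31) = mex{0,3,2,0,0} = 1
G(32) = mex{1,0,3,1,0} = 2
G(33) = mex{1,0,0,1,1} = 2
G(34) = mex{2,1,0,2,1} = 3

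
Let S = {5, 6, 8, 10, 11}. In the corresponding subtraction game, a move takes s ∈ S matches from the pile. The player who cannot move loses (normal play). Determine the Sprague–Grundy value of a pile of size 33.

0

G(0) = 0
G(1) = mex{} = 0
G(2) = mex{} = 0
G(3) = mex{} = 0
G(4) = mex{} = 0
G(5) = mex{0} = 1
G(6) = mex{0,0} = 1
G(7) = mex{0,0} = 1
G(8) = mex{0,0,0} = 1
G(9) = mex{0,0,0} = 1
G(10) = mex{1,0,0,0} = 2
G(11) = mex{1,1,0,0,0} = 2
G(12) = mex{1,1,0,0,0} = 2
G(13) = mex{1,1,1,0,0} = 2
G(14) = mex{1,1,1,0,0} = 2
G(15) = mex{2,1,1,1,0} = 3
G(16) = mex{2,2,1,1,1} = 0
G(17) = mex{2,2,1,1,1} = 0
G(18) = mex{2,2,2,1,1} = 0
G(19) = mex{2,2,2,1,1} = 0
G(20) = mex{3,2,2,2,1} = 0
G(21) = mex{0,3,2,2,2} = 1
G(22) = mex{0,0,2,2,2} = 1
G(23) = mex{0,0,3,2,2} = 1
G(24) = mex{0,0,0,2,2} = 1
G(25) = mex{0,0,0,3,2} = 1
G(26) = mex{1,0,0,0,3} = 2
G(27) = mex{1,1,0,0,0} = 2
G(28) = mex{1,1,0,0,0} = 2
G(29) = mex{1,1,1,0,0} = 2
G(30) = mex{1,1,1,0,0} = 2
G(31) = mex{2,1,1,1,0} = 3
G(32) = mex{2,2,1,1,1} = 0
G(33) = mex{2,2,1,1,1} = 0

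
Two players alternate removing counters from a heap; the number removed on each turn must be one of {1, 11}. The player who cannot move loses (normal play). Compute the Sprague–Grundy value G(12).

0

n :  0  1  2  3  4  5  6  7  8  9 10 11 12
G :  0  1  0  1  0  1  0  1  0  1  0  1  0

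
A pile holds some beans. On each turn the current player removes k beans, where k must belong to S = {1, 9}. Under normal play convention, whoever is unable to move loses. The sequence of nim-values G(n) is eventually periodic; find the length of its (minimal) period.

n :  0  1  2  3  4  5  6  7  8  9 10 11 12 13 14
G :  0  1  0  1  0  1  0  1  0  1  0  1  0  1  0
G(n+2) = G(n) holds for n = 0,…,8 (a full window of length max(S) = 9), so the sequence is purely periodic with period 2.

2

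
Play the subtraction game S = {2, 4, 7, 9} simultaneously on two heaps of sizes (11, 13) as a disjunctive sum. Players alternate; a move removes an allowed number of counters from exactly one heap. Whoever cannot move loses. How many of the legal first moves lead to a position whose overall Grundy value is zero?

All heaps use S = {2, 4, 7, 9}:
n :  0  1  2  3  4  5  6  7  8  9 10 11 12 13
G :  0  0  1  1  2  2  0  3  1  4  2  0  0  1
Heap A: G(11) = 0.
Heap B: G(13) = 1.
Combined Grundy value = 0 ⊕ 1 = 1.
A winning move leaves total XOR = 0, i.e. changes one component's Grundy value g to g ⊕ X where X is the current total.
Heap A: need g' = 0⊕1 = 1. Options: 11−2→G=4, 11−4→G=3, 11−7→G=2, 11−9→G=1. Hits: 1.
Heap B: need g' = 1⊕1 = 0. Options: 13−2→G=0, 13−4→G=4, 13−7→G=0, 13−9→G=2. Hits: 2.

3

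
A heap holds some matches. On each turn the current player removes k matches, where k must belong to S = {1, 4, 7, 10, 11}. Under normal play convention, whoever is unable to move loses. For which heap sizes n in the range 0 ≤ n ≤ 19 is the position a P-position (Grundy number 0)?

0, 2, 5, 8, 14, 17

n :  0  1  2  3  4  5  6  7  8  9 10 11 12 13 14 15 16 17 18 19
G :  0  1  0  1  2  0  1  2  0  1  2  3  2  3  0  1  3  0  1  3
P-positions are exactly the n with G(n) = 0.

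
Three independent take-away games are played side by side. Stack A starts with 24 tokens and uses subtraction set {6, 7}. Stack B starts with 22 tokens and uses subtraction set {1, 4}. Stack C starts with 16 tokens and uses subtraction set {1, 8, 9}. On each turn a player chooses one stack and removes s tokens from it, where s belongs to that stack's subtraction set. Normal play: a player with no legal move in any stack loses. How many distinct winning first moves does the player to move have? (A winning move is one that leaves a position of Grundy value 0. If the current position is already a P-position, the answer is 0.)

5

Stack A, S = {6, 7}:
n :  0  1  2  3  4  5  6  7  8  9 10 11 12 13 14 15 16 17 18 19 20 21 22 23 24
G :  0  0  0  0  0  0  1  1  1  1  1  1  2  0  0  0  0  0  0  1  1  1  1  1  1
G_A(24) = 1.
Stack B, S = {1, 4}:
G(0) = 0
G(1) = mex{0} = 1
G(2) = mex{1} = 0
G(3) = mex{0} = 1
G(4) = mex{1,0} = 2
G(5) = mex{2,1} = 0
G(6) = mex{0,0} = 1
G(7) = mex{1,1} = 0
G(8) = mex{0,2} = 1
G(9) = mex{1,0} = 2
G(10) = mex{2,1} = 0
G(11) = mex{0,0} = 1
G(12) = mex{1,1} = 0
G(13) = mex{0,2} = 1
G(14) = mex{1,0} = 2
G(15) = mex{2,1} = 0
G(16) = mex{0,0} = 1
G(17) = mex{1,1} = 0
G(18) = mex{0,2} = 1
G(19) = mex{1,0} = 2
G(20) = mex{2,1} = 0
G(21) = mex{0,0} = 1
G(22) = mex{1,1} = 0
G_B(22) = 0.
Stack C, S = {1, 8, 9}:
G(0) = 0
G(1) = mex{0} = 1
G(2) = mex{1} = 0
G(3) = mex{0} = 1
G(4) = mex{1} = 0
G(5) = mex{0} = 1
G(6) = mex{1} = 0
G(7) = mex{0} = 1
G(8) = mex{1,0} = 2
G(9) = mex{2,1,0} = 3
G(10) = mex{3,0,1} = 2
G(11) = mex{2,1,0} = 3
G(12) = mex{3,0,1} = 2
G(13) = mex{2,1,0} = 3
G(14) = mex{3,0,1} = 2
G(15) = mex{2,1,0} = 3
G(16) = mex{3,2,1} = 0
G_C(16) = 0.
Combined Grundy value = 1 ⊕ 0 ⊕ 0 = 1.
A winning move leaves total XOR = 0, i.e. changes one component's Grundy value g to g ⊕ X where X is the current total.
Stack A: need g' = 1⊕1 = 0. Options: 24−6→G=0, 24−7→G=0. Hits: 2.
Stack B: need g' = 0⊕1 = 1. Options: 22−1→G=1, 22−4→G=1. Hits: 2.
Stack C: need g' = 0⊕1 = 1. Options: 16−1→G=3, 16−8→G=2, 16−9→G=1. Hits: 1.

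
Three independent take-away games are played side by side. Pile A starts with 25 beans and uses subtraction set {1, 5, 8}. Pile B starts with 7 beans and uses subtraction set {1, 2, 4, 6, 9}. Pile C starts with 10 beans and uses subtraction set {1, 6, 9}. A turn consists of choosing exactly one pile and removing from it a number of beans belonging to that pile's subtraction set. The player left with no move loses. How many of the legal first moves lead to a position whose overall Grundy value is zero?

1

Pile A, S = {1, 5, 8}:
n :  0  1  2  3  4  5  6  7  8  9 10 11 12 13 14 15 16 17 18 19 20 21 22 23 24 25
G :  0  1  0  1  0  1  0  1  2  3  2  3  2  0  1  0  1  0  1  0  1  2  3  2  3  2
G_A(25) = 2.
Pile B, S = {1, 2, 4, 6, 9}:
n : 0 1 2 3 4 5 6 7
G : 0 1 2 0 1 2 3 4
G_B(7) = 4.
Pile C, S = {1, 6, 9}:
n :  0  1  2  3  4  5  6  7  8  9 10
G :  0  1  0  1  0  1  2  0  1  2  3
G_C(10) = 3.
Combined Grundy value = 2 ⊕ 4 ⊕ 3 = 5.
A winning move leaves total XOR = 0, i.e. changes one component's Grundy value g to g ⊕ X where X is the current total.
Pile A: need g' = 2⊕5 = 7. Options: 25−1→G=3, 25−5→G=1, 25−8→G=0. Hits: 0.
Pile B: need g' = 4⊕5 = 1. Options: 7−1→G=3, 7−2→G=2, 7−4→G=0, 7−6→G=1. Hits: 1.
Pile C: need g' = 3⊕5 = 6. Options: 10−1→G=2, 10−6→G=0, 10−9→G=1. Hits: 0.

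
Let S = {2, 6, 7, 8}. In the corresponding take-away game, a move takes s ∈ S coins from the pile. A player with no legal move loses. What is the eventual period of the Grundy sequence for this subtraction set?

G(0) = 0
G(1) = mex{} = 0
G(2) = mex{0} = 1
G(3) = mex{0} = 1
G(4) = mex{1} = 0
G(5) = mex{1} = 0
G(6) = mex{0,0} = 1
G(7) = mex{0,0,0} = 1
G(8) = mex{1,1,0,0} = 2
G(9) = mex{1,1,1,0} = 2
G(10) = mex{2,0,1,1} = 3
G(11) = mex{2,0,0,1} = 3
G(12) = mex{3,1,0,0} = 2
G(13) = mex{3,1,1,0} = 2
G(14) = mex{2,2,1,1} = 0
G(15) = mex{2,2,2,1} = 0
G(16) = mex{0,3,2,2} = 1
G(17) = mex{0,3,3,2} = 1
G(18) = mex{1,2,3,3} = 0
G(19) = mex{1,2,2,3} = 0
G(20) = mex{0,0,2,2} = 1
G(21) = mex{0,0,0,2} = 1
G(22) = mex{1,1,0,0} = 2
G(23) = mex{1,1,1,0} = 2
G(24) = mex{2,0,1,1} = 3
G(25) = mex{2,0,0,1} = 3
G(26) = mex{3,1,0,0} = 2
G(27) = mex{3,1,1,0} = 2
G(28) = mex{2,2,1,1} = 0
G(29) = mex{2,2,2,1} = 0
G(n+14) = G(n) holds for n = 0,…,7 (a full window of length max(S) = 8), so the sequence is purely periodic with period 14.

14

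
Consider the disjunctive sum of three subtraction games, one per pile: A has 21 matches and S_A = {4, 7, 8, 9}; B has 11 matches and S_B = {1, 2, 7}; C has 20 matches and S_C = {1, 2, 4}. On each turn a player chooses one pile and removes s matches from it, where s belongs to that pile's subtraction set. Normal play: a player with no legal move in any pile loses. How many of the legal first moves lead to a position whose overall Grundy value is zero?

4

Pile A, S = {4, 7, 8, 9}:
n :  0  1  2  3  4  5  6  7  8  9 10 11 12 13 14 15 16 17 18 19 20 21
G :  0  0  0  0  1  1  1  1  2  2  2  2  3  0  0  0  0  1  1  1  1  2
G_A(21) = 2.
Pile B, S = {1, 2, 7}:
n :  0  1  2  3  4  5  6  7  8  9 10 11
G :  0  1  2  0  1  2  0  1  2  0  1  2
G_B(11) = 2.
Pile C, S = {1, 2, 4}:
G(0) = 0
G(1) = mex{0} = 1
G(2) = mex{1,0} = 2
G(3) = mex{2,1} = 0
G(4) = mex{0,2,0} = 1
G(5) = mex{1,0,1} = 2
G(6) = mex{2,1,2} = 0
G(7) = mex{0,2,0} = 1
G(8) = mex{1,0,1} = 2
G(9) = mex{2,1,2} = 0
G(10) = mex{0,2,0} = 1
G(11) = mex{1,0,1} = 2
G(12) = mex{2,1,2} = 0
G(13) = mex{0,2,0} = 1
G(14) = mex{1,0,1} = 2
G(15) = mex{2,1,2} = 0
G(16) = mex{0,2,0} = 1
G(17) = mex{1,0,1} = 2
G(18) = mex{2,1,2} = 0
G(19) = mex{0,2,0} = 1
G(20) = mex{1,0,1} = 2
G_C(20) = 2.
Combined Grundy value = 2 ⊕ 2 ⊕ 2 = 2.
A winning move leaves total XOR = 0, i.e. changes one component's Grundy value g to g ⊕ X where X is the current total.
Pile A: need g' = 2⊕2 = 0. Options: 21−4→G=1, 21−7→G=0, 21−8→G=0, 21−9→G=3. Hits: 2.
Pile B: need g' = 2⊕2 = 0. Options: 11−1→G=1, 11−2→G=0, 11−7→G=1. Hits: 1.
Pile C: need g' = 2⊕2 = 0. Options: 20−1→G=1, 20−2→G=0, 20−4→G=1. Hits: 1.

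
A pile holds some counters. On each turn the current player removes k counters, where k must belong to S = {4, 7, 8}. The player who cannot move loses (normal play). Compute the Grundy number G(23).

2

G(0) = 0
G(1) = mex{} = 0
G(2) = mex{} = 0
G(3) = mex{} = 0
G(4) = mex{0} = 1
G(5) = mex{0} = 1
G(6) = mex{0} = 1
G(7) = mex{0,0} = 1
G(8) = mex{1,0,0} = 2
G(9) = mex{1,0,0} = 2
G(10) = mex{1,0,0} = 2
G(11) = mex{1,1,0} = 2
G(12) = mex{2,1,1} = 0
G(13) = mex{2,1,1} = 0
G(14) = mex{2,1,1} = 0
G(15) = mex{2,2,1} = 0
G(16) = mex{0,2,2} = 1
G(17) = mex{0,2,2} = 1
G(18) = mex{0,2,2} = 1
G(19) = mex{0,0,2} = 1
G(20) = mex{1,0,0} = 2
G(21) = mex{1,0,0} = 2
G(22) = mex{1,0,0} = 2
G(23) = mex{1,1,0} = 2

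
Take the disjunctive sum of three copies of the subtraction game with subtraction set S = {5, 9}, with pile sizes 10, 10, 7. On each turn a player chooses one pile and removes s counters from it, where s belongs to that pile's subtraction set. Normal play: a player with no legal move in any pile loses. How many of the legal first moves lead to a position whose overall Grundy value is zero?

1

All piles use S = {5, 9}:
n :  0  1  2  3  4  5  6  7  8  9 10
G :  0  0  0  0  0  1  1  1  1  1  2
Pile A: G(10) = 2.
Pile B: G(10) = 2.
Pile C: G(7) = 1.
Combined Grundy value = 2 ⊕ 2 ⊕ 1 = 1.
A winning move leaves total XOR = 0, i.e. changes one component's Grundy value g to g ⊕ X where X is the current total.
Pile A: need g' = 2⊕1 = 3. Options: 10−5→G=1, 10−9→G=0. Hits: 0.
Pile B: need g' = 2⊕1 = 3. Options: 10−5→G=1, 10−9→G=0. Hits: 0.
Pile C: need g' = 1⊕1 = 0. Options: 7−5→G=0. Hits: 1.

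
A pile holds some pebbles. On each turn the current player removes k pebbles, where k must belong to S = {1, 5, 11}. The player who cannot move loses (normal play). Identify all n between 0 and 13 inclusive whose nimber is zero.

n :  0  1  2  3  4  5  6  7  8  9 10 11 12 13
G :  0  1  0  1  0  1  0  1  0  1  0  1  0  1
P-positions are exactly the n with G(n) = 0.

0, 2, 4, 6, 8, 10, 12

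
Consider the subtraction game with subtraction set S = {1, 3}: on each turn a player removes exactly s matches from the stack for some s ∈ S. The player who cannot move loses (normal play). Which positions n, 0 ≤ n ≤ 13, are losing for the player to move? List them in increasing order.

n :  0  1  2  3  4  5  6  7  8  9 10 11 12 13
G :  0  1  0  1  0  1  0  1  0  1  0  1  0  1
P-positions are exactly the n with G(n) = 0.

0, 2, 4, 6, 8, 10, 12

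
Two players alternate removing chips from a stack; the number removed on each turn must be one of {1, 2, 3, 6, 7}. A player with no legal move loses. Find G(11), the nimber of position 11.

3

G(0) = 0
G(1) = mex{0} = 1
G(2) = mex{1,0} = 2
G(3) = mex{2,1,0} = 3
G(4) = mex{3,2,1} = 0
G(5) = mex{0,3,2} = 1
G(6) = mex{1,0,3,0} = 2
G(7) = mex{2,1,0,1,0} = 3
G(8) = mex{3,2,1,2,1} = 0
G(9) = mex{0,3,2,3,2} = 1
G(10) = mex{1,0,3,0,3} = 2
G(11) = mex{2,1,0,1,0} = 3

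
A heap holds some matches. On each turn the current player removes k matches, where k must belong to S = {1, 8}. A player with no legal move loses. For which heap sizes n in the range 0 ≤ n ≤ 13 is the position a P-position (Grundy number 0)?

n :  0  1  2  3  4  5  6  7  8  9 10 11 12 13
G :  0  1  0  1  0  1  0  1  2  0  1  0  1  0
P-positions are exactly the n with G(n) = 0.

0, 2, 4, 6, 9, 11, 13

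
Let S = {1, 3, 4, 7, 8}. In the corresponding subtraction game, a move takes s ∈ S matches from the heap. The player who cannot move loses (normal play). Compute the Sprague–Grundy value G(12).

1

G(0) = 0
G(1) = mex{0} = 1
G(2) = mex{1} = 0
G(3) = mex{0,0} = 1
G(4) = mex{1,1,0} = 2
G(5) = mex{2,0,1} = 3
G(6) = mex{3,1,0} = 2
G(7) = mex{2,2,1,0} = 3
G(8) = mex{3,3,2,1,0} = 4
G(9) = mex{4,2,3,0,1} = 5
G(10) = mex{5,3,2,1,0} = 4
G(11) = mex{4,4,3,2,1} = 0
G(12) = mex{0,5,4,3,2} = 1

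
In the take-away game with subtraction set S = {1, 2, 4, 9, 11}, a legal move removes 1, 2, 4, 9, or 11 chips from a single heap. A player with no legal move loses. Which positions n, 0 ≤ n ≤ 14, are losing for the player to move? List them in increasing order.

0, 3, 6, 13

G(0) = 0
G(1) = mex{0} = 1
G(2) = mex{1,0} = 2
G(3) = mex{2,1} = 0
G(4) = mex{0,2,0} = 1
G(5) = mex{1,0,1} = 2
G(6) = mex{2,1,2} = 0
G(7) = mex{0,2,0} = 1
G(8) = mex{1,0,1} = 2
G(9) = mex{2,1,2,0} = 3
G(10) = mex{3,2,0,1} = 4
G(11) = mex{4,3,1,2,0} = 5
G(12) = mex{5,4,2,0,1} = 3
G(13) = mex{3,5,3,1,2} = 0
G(14) = mex{0,3,4,2,0} = 1
P-positions are exactly the n with G(n) = 0.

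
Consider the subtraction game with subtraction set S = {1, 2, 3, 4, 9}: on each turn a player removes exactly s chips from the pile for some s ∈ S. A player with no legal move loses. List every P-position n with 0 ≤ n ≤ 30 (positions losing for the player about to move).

n :  0  1  2  3  4  5  6  7  8  9 10 11 12 13 14 15 16 17 18 19 20 21 22 23 24 25 26 27 28 29 30
G :  0  1  2  3  4  0  1  2  3  4  0  1  2  3  4  0  1  2  3  4  0  1  2  3  4  0  1  2  3  4  0
P-positions are exactly the n with G(n) = 0.

0, 5, 10, 15, 20, 25, 30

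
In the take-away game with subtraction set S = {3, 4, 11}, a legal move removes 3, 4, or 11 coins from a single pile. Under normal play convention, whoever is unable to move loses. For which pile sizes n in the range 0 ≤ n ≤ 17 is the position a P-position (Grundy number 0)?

0, 1, 2, 7, 8, 9, 14, 15, 16

G(0) = 0
G(1) = mex{} = 0
G(2) = mex{} = 0
G(3) = mex{0} = 1
G(4) = mex{0,0} = 1
G(5) = mex{0,0} = 1
G(6) = mex{1,0} = 2
G(7) = mex{1,1} = 0
G(8) = mex{1,1} = 0
G(9) = mex{2,1} = 0
G(10) = mex{0,2} = 1
G(11) = mex{0,0,0} = 1
G(12) = mex{0,0,0} = 1
G(13) = mex{1,0,0} = 2
G(14) = mex{1,1,1} = 0
G(15) = mex{1,1,1} = 0
G(16) = mex{2,1,1} = 0
G(17) = mex{0,2,2} = 1
P-positions are exactly the n with G(n) = 0.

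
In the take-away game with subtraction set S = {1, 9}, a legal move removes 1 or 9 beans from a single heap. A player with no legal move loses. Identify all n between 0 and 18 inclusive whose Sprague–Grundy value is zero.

0, 2, 4, 6, 8, 10, 12, 14, 16, 18

n :  0  1  2  3  4  5  6  7  8  9 10 11 12 13 14 15 16 17 18
G :  0  1  0  1  0  1  0  1  0  1  0  1  0  1  0  1  0  1  0
P-positions are exactly the n with G(n) = 0.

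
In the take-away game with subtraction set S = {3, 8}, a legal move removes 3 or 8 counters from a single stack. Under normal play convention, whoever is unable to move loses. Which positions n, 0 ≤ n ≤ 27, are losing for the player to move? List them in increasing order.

n :  0  1  2  3  4  5  6  7  8  9 10 11 12 13 14 15 16 17 18 19 20 21 22 23 24 25 26 27
G :  0  0  0  1  1  1  0  0  2  1  1  0  0  0  1  1  1  0  0  2  1  1  0  0  0  1  1  1
P-positions are exactly the n with G(n) = 0.

0, 1, 2, 6, 7, 11, 12, 13, 17, 18, 22, 23, 24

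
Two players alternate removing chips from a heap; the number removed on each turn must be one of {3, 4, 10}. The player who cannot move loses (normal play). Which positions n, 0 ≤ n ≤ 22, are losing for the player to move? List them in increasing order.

0, 1, 2, 7, 8, 9, 14, 15, 16, 21, 22

n :  0  1  2  3  4  5  6  7  8  9 10 11 12 13 14 15 16 17 18 19 20 21 22
G :  0  0  0  1  1  1  2  0  0  0  1  1  1  2  0  0  0  1  1  1  2  0  0
P-positions are exactly the n with G(n) = 0.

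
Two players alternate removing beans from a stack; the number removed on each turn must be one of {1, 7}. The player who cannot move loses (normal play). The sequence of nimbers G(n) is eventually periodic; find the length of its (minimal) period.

G(0) = 0
G(1) = mex{0} = 1
G(2) = mex{1} = 0
G(3) = mex{0} = 1
G(4) = mex{1} = 0
G(5) = mex{0} = 1
G(6) = mex{1} = 0
G(7) = mex{0,0} = 1
G(8) = mex{1,1} = 0
G(9) = mex{0,0} = 1
G(10) = mex{1,1} = 0
G(11) = mex{0,0} = 1
G(12) = mex{1,1} = 0
G(13) = mex{0,0} = 1
G(14) = mex{1,1} = 0
G(n+2) = G(n) holds for n = 0,…,6 (a full window of length max(S) = 7), so the sequence is purely periodic with period 2.

2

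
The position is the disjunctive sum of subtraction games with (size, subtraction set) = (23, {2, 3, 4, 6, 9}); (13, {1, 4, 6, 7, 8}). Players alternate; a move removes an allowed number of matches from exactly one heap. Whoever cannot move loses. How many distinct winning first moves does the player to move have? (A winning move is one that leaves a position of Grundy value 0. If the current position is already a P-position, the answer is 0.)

Heap A, S = {2, 3, 4, 6, 9}:
G(0) = 0
G(1) = mex{} = 0
G(2) = mex{0} = 1
G(3) = mex{0,0} = 1
G(4) = mex{1,0,0} = 2
G(5) = mex{1,1,0} = 2
G(6) = mex{2,1,1,0} = 3
G(7) = mex{2,2,1,0} = 3
G(8) = mex{3,2,2,1} = 0
G(9) = mex{3,3,2,1,0} = 4
G(10) = mex{0,3,3,2,0} = 1
G(11) = mex{4,0,3,2,1} = 5
G(12) = mex{1,4,0,3,1} = 2
G(13) = mex{5,1,4,3,2} = 0
G(14) = mex{2,5,1,0,2} = 3
G(15) = mex{0,2,5,4,3} = 1
G(16) = mex{3,0,2,1,3} = 4
G(17) = mex{1,3,0,5,0} = 2
G(18) = mex{4,1,3,2,4} = 0
G(19) = mex{2,4,1,0,1} = 3
G(20) = mex{0,2,4,3,5} = 1
G(21) = mex{3,0,2,1,2} = 4
G(22) = mex{1,3,0,4,0} = 2
G(23) = mex{4,1,3,2,3} = 0
G_A(23) = 0.
Heap B, S = {1, 4, 6, 7, 8}:
G(0) = 0
G(1) = mex{0} = 1
G(2) = mex{1} = 0
G(3) = mex{0} = 1
G(4) = mex{1,0} = 2
G(5) = mex{2,1} = 0
G(6) = mex{0,0,0} = 1
G(7) = mex{1,1,1,0} = 2
G(8) = mex{2,2,0,1,0} = 3
G(9) = mex{3,0,1,0,1} = 2
G(10) = mex{2,1,2,1,0} = 3
G(11) = mex{3,2,0,2,1} = 4
G(12) = mex{4,3,1,0,2} = 5
G(13) = mex{5,2,2,1,0} = 3
G_B(13) = 3.
Combined Grundy value = 0 ⊕ 3 = 3.
A winning move leaves total XOR = 0, i.e. changes one component's Grundy value g to g ⊕ X where X is the current total.
Heap A: need g' = 0⊕3 = 3. Options: 23−2→G=4, 23−3→G=1, 23−4→G=3, 23−6→G=2, 23−9→G=3. Hits: 2.
Heap B: need g' = 3⊕3 = 0. Options: 13−1→G=5, 13−4→G=2, 13−6→G=2, 13−7→G=1, 13−8→G=0. Hits: 1.

3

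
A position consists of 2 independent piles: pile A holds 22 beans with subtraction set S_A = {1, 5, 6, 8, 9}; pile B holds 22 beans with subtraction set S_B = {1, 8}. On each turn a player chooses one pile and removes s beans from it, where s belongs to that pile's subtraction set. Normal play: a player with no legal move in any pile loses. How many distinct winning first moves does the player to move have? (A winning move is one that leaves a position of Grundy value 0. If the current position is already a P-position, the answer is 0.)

Pile A, S = {1, 5, 6, 8, 9}:
n :  0  1  2  3  4  5  6  7  8  9 10 11 12 13 14 15 16 17 18 19 20 21 22
G :  0  1  0  1  0  1  2  3  2  3  2  3  4  5  0  1  0  1  0  1  2  3  2
G_A(22) = 2.
Pile B, S = {1, 8}:
n :  0  1  2  3  4  5  6  7  8  9 10 11 12 13 14 15 16 17 18 19 20 21 22
G :  0  1  0  1  0  1  0  1  2  0  1  0  1  0  1  0  1  2  0  1  0  1  0
G_B(22) = 0.
Combined Grundy value = 2 ⊕ 0 = 2.
A winning move leaves total XOR = 0, i.e. changes one component's Grundy value g to g ⊕ X where X is the current total.
Pile A: need g' = 2⊕2 = 0. Options: 22−1→G=3, 22−5→G=1, 22−6→G=0, 22−8→G=0, 22−9→G=5. Hits: 2.
Pile B: need g' = 0⊕2 = 2. Options: 22−1→G=1, 22−8→G=1. Hits: 0.

2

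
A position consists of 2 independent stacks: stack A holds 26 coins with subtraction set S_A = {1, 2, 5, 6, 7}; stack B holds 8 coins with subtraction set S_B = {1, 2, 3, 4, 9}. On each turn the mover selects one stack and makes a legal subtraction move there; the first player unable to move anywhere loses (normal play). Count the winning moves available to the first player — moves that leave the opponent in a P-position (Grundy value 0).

2

Stack A, S = {1, 2, 5, 6, 7}:
n :  0  1  2  3  4  5  6  7  8  9 10 11 12 13 14 15 16 17 18 19 20 21 22 23 24 25 26
G :  0  1  2  0  1  2  3  4  5  3  4  0  1  2  0  1  2  3  4  5  3  4  0  1  2  0  1
G_A(26) = 1.
Stack B, S = {1, 2, 3, 4, 9}:
G(0) = 0
G(1) = mex{0} = 1
G(2) = mex{1,0} = 2
G(3) = mex{2,1,0} = 3
G(4) = mex{3,2,1,0} = 4
G(5) = mex{4,3,2,1} = 0
G(6) = mex{0,4,3,2} = 1
G(7) = mex{1,0,4,3} = 2
G(8) = mex{2,1,0,4} = 3
G_B(8) = 3.
Combined Grundy value = 1 ⊕ 3 = 2.
A winning move leaves total XOR = 0, i.e. changes one component's Grundy value g to g ⊕ X where X is the current total.
Stack A: need g' = 1⊕2 = 3. Options: 26−1→G=0, 26−2→G=2, 26−5→G=4, 26−6→G=3, 26−7→G=5. Hits: 1.
Stack B: need g' = 3⊕2 = 1. Options: 8−1→G=2, 8−2→G=1, 8−3→G=0, 8−4→G=4. Hits: 1.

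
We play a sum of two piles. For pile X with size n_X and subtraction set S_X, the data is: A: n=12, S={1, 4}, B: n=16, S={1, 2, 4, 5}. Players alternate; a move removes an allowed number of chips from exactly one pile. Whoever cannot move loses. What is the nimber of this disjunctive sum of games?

Pile A, S = {1, 4}:
n :  0  1  2  3  4  5  6  7  8  9 10 11 12
G :  0  1  0  1  2  0  1  0  1  2  0  1  0
G_A(12) = 0.
Pile B, S = {1, 2, 4, 5}:
n :  0  1  2  3  4  5  6  7  8  9 10 11 12 13 14 15 16
G :  0  1  2  0  1  2  0  1  2  0  1  2  0  1  2  0  1
G_B(16) = 1.
Combined Grundy value = 0 ⊕ 1 = 1.

1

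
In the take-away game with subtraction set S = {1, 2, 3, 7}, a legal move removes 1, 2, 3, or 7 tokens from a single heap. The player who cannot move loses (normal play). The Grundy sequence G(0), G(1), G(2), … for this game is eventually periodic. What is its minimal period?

n :  0  1  2  3  4  5  6  7  8  9 10 11 12 13 14
G :  0  1  2  3  0  1  2  3  0  1  2  3  0  1  2
G(n+4) = G(n) holds for n = 0,…,6 (a full window of length max(S) = 7), so the sequence is purely periodic with period 4.

4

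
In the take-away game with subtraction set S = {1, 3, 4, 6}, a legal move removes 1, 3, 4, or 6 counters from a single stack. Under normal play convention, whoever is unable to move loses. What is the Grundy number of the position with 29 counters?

n :  0  1  2  3  4  5  6  7  8  9 10 11 12 13 14 15 16 17 18 19 20 21 22 23 24 25 26 27 28 29
G :  0  1  0  1  2  3  2  0  1  0  1  2  3  2  0  1  0  1  2  3  2  0  1  0  1  2  3  2  0  1

1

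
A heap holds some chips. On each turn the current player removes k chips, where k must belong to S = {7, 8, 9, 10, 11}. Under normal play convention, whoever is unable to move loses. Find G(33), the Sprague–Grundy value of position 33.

n :  0  1  2  3  4  5  6  7  8  9 10 11 12 13 14 15 16 17 18 19 20 21 22 23 24 25 26 27 28 29 30 31 32 33
G :  0  0  0  0  0  0  0  1  1  1  1  1  1  1  2  2  2  2  0  0  0  0  0  0  0  1  1  1  1  1  1  1  2  2

2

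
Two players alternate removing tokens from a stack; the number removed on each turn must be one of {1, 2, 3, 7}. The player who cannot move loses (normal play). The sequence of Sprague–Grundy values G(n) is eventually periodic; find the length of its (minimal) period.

G(0) = 0
G(1) = mex{0} = 1
G(2) = mex{1,0} = 2
G(3) = mex{2,1,0} = 3
G(4) = mex{3,2,1} = 0
G(5) = mex{0,3,2} = 1
G(6) = mex{1,0,3} = 2
G(7) = mex{2,1,0,0} = 3
G(8) = mex{3,2,1,1} = 0
G(9) = mex{0,3,2,2} = 1
G(10) = mex{1,0,3,3} = 2
G(11) = mex{2,1,0,0} = 3
G(12) = mex{3,2,1,1} = 0
G(13) = mex{0,3,2,2} = 1
G(14) = mex{1,0,3,3} = 2
G(n+4) = G(n) holds for n = 0,…,6 (a full window of length max(S) = 7), so the sequence is purely periodic with period 4.

4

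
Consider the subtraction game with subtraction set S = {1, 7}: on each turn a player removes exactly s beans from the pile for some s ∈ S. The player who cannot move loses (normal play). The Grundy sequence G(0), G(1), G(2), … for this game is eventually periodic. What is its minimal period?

G(0) = 0
G(1) = mex{0} = 1
G(2) = mex{1} = 0
G(3) = mex{0} = 1
G(4) = mex{1} = 0
G(5) = mex{0} = 1
G(6) = mex{1} = 0
G(7) = mex{0,0} = 1
G(8) = mex{1,1} = 0
G(9) = mex{0,0} = 1
G(10) = mex{1,1} = 0
G(11) = mex{0,0} = 1
G(12) = mex{1,1} = 0
G(13) = mex{0,0} = 1
G(14) = mex{1,1} = 0
G(n+2) = G(n) holds for n = 0,…,6 (a full window of length max(S) = 7), so the sequence is purely periodic with period 2.

2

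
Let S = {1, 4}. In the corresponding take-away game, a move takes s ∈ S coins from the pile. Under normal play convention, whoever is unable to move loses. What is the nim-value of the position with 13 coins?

n :  0  1  2  3  4  5  6  7  8  9 10 11 12 13
G :  0  1  0  1  2  0  1  0  1  2  0  1  0  1

1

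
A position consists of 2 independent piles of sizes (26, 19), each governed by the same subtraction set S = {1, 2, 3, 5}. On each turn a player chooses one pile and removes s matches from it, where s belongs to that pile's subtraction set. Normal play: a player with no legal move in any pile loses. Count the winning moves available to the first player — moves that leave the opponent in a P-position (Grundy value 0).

3

All piles use S = {1, 2, 3, 5}:
n :  0  1  2  3  4  5  6  7  8  9 10 11 12 13 14 15 16 17 18 19 20 21 22 23 24 25 26
G :  0  1  2  3  0  1  2  3  0  1  2  3  0  1  2  3  0  1  2  3  0  1  2  3  0  1  2
Pile A: G(26) = 2.
Pile B: G(19) = 3.
Combined Grundy value = 2 ⊕ 3 = 1.
A winning move leaves total XOR = 0, i.e. changes one component's Grundy value g to g ⊕ X where X is the current total.
Pile A: need g' = 2⊕1 = 3. Options: 26−1→G=1, 26−2→G=0, 26−3→G=3, 26−5→G=1. Hits: 1.
Pile B: need g' = 3⊕1 = 2. Options: 19−1→G=2, 19−2→G=1, 19−3→G=0, 19−5→G=2. Hits: 2.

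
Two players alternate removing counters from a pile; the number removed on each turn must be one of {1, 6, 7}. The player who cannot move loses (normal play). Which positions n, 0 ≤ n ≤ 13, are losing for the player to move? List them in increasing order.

0, 2, 4, 12

G(0) = 0
G(1) = mex{0} = 1
G(2) = mex{1} = 0
G(3) = mex{0} = 1
G(4) = mex{1} = 0
G(5) = mex{0} = 1
G(6) = mex{1,0} = 2
G(7) = mex{2,1,0} = 3
G(8) = mex{3,0,1} = 2
G(9) = mex{2,1,0} = 3
G(10) = mex{3,0,1} = 2
G(11) = mex{2,1,0} = 3
G(12) = mex{3,2,1} = 0
G(13) = mex{0,3,2} = 1
P-positions are exactly the n with G(n) = 0.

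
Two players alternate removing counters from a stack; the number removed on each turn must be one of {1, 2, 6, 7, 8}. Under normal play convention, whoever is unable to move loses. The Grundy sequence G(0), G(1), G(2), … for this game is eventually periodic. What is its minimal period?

12

n :  0  1  2  3  4  5  6  7  8  9 10 11 12 13 14 15 16 17 18 19 20 21 22 23 24 25
G :  0  1  2  0  1  2  3  4  5  3  4  5  0  1  2  0  1  2  3  4  5  3  4  5  0  1
G(n+12) = G(n) holds for n = 0,…,7 (a full window of length max(S) = 8), so the sequence is purely periodic with period 12.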